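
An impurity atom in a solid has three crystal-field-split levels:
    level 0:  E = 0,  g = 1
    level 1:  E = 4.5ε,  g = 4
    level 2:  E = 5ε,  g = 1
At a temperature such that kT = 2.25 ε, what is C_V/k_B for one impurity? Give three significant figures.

0.993

Eᵢ/kT = 0, 2.0000, 2.2222.
Z = Σ gᵢe^(−Eᵢ/kT) = 1·e^(−0) + 4·e^(−2.0000) + 1·e^(−2.2222) = 1.0000 + 0.54134 + 0.10837 = 1.6497.
⟨E⟩ = 1.8051 ε, ⟨E²⟩ = 8.2872 ε².
C_V/k_B = (⟨E²⟩ − ⟨E⟩²)/(kT)² = (8.2872 − 3.2584)/5.0625 = 0.993.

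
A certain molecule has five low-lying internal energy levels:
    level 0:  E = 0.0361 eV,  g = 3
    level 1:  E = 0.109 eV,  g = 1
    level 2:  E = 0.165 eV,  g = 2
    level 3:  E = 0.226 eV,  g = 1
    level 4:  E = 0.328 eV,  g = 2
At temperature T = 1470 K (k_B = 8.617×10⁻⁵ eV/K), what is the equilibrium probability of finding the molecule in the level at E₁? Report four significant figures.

k_BT = 8.617×10⁻⁵ × 1470 K = 0.126670 eV.
Eᵢ/kT = 0.284993, 0.860504, 1.30260, 1.78416, 2.58941.
Z = Σ gᵢe^(−Eᵢ/kT) = 3·e^(−0.284993) + 1·e^(−0.860504) + 2·e^(−1.30260) + 1·e^(−1.78416) + 2·e^(−2.58941) = 2.25606 + 0.422949 + 0.543648 + 0.167938 + 0.150129 = 3.54072.
P₁ = g₁ e^(−E₁/kT) / Z = 0.422949/3.54072 = 0.1195.

0.1195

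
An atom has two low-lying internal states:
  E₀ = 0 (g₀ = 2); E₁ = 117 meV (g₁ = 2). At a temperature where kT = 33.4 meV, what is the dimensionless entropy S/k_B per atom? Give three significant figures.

Eᵢ/kT = 0, 3.5030.
Z = Σ gᵢe^(−Eᵢ/kT) = 2·e^(−0) + 2·e^(−3.5030) = 2.0000 + 0.060214 = 2.0602.
⟨E⟩ = Σ EᵢPᵢ = 3.4196 meV.
S/k_B = ln Z + ⟨E⟩/kT = ln(2.0602) + 3.4196/33.4 = 0.72280 + 0.10238 = 0.825.

0.825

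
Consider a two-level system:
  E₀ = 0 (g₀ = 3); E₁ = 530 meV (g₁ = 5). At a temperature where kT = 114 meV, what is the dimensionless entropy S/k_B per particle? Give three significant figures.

Eᵢ/kT = 0, 4.6491.
Z = Σ gᵢe^(−Eᵢ/kT) = 3·e^(−0) + 5·e^(−4.6491) = 3.0000 + 0.047851 = 3.0479.
⟨E⟩ = Σ EᵢPᵢ = 8.3208 meV.
S/k_B = ln Z + ⟨E⟩/kT = ln(3.0479) + 8.3208/114 = 1.1145 + 0.072989 = 1.19.

1.19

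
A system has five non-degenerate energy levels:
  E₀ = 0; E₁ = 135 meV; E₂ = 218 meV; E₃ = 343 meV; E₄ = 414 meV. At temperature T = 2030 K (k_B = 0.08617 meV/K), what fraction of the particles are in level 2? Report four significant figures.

0.1449

k_BT = 0.08617 × 2030 K = 174.925 meV.
Eᵢ/kT = 0, 0.771759, 1.24625, 1.96084, 2.36673.
Z = Σ e^(−Eᵢ/kT) = e^(−0) + e^(−0.771759) + e^(−1.24625) + e^(−1.96084) + e^(−2.36673) = 1.00000 + 0.462199 + 0.287581 + 0.140740 + 0.0937869 = 1.98431.
P₂ = e^(−E₂/kT) / Z = 0.287581/1.98431 = 0.1449.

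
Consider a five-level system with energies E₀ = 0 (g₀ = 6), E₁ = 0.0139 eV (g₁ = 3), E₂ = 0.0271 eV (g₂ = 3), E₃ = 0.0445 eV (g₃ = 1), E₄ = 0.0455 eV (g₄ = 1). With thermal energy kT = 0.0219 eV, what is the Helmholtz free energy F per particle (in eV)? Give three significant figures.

Eᵢ/kT = 0, 0.63470, 1.2374, 2.0320, 2.0776.
Z = Σ gᵢe^(−Eᵢ/kT) = 6·e^(−0) + 3·e^(−0.63470) + 3·e^(−1.2374) + 1·e^(−2.0320) + 1·e^(−2.0776) = 6.0000 + 1.5903 + 0.87041 + 0.13107 + 0.12523 = 8.7170.
F = −kT ln Z = −0.0219 × ln(8.7170) = −0.0219 × 2.1653 = -0.0474 eV.

-0.0474 eV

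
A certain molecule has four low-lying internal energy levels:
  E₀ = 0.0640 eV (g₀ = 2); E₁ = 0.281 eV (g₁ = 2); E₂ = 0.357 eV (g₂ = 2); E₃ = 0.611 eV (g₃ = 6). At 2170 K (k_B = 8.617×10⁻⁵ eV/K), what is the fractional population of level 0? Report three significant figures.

0.594

k_BT = 8.617×10⁻⁵ × 2170 K = 0.18699 eV.
Eᵢ/kT = 0.34226, 1.5028, 1.9092, 3.2676.
Z = Σ gᵢe^(−Eᵢ/kT) = 2·e^(−0.34226) + 2·e^(−1.5028) + 2·e^(−1.9092) + 6·e^(−3.2676) = 1.4203 + 0.44501 + 0.29640 + 0.22859 = 2.3903.
P₀ = g₀ e^(−E₀/kT) / Z = 1.4203/2.3903 = 0.594.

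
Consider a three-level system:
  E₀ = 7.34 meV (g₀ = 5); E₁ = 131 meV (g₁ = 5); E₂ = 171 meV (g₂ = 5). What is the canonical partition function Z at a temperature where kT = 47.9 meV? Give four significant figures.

Eᵢ/kT = 0.153236, 2.73486, 3.56994.
Z = Σ gᵢe^(−Eᵢ/kT) = 5·e^(−0.153236) + 5·e^(−2.73486) + 5·e^(−3.56994) = 4.28964 + 0.324515 + 0.140788 = 4.75494.

Z = 4.755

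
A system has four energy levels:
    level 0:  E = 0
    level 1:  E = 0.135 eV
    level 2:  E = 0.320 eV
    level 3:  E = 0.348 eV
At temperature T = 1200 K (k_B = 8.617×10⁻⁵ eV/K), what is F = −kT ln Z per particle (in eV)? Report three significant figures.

-0.0311 eV

k_BT = 8.617×10⁻⁵ × 1200 K = 0.10340 eV.
Eᵢ/kT = 0, 1.3056, 3.0948, 3.3656.
Z = Σ e^(−Eᵢ/kT) = e^(−0) + e^(−1.3056) + e^(−3.0948) + e^(−3.3656) = 1.0000 + 0.27101 + 0.045284 + 0.034541 = 1.3508.
F = −kT ln Z = −0.10340 × ln(1.3508) = −0.10340 × 0.30070 = -0.0311 eV.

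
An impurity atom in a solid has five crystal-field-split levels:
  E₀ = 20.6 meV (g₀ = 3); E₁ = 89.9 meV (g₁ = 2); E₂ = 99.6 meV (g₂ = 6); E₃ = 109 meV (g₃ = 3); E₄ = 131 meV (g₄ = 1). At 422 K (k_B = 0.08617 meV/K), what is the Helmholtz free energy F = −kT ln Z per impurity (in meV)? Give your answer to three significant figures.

k_BT = 0.08617 × 422 K = 36.364 meV.
Eᵢ/kT = 0.56649, 2.4722, 2.7390, 2.9975, 3.6025.
Z = Σ gᵢe^(−Eᵢ/kT) = 3·e^(−0.56649) + 2·e^(−2.4722) + 6·e^(−2.7390) + 3·e^(−2.9975) + 1·e^(−3.6025) = 1.7025 + 0.16880 + 0.38781 + 0.14974 + 0.027255 = 2.4361.
F = −kT ln Z = −36.364 × ln(2.4361) = −36.364 × 0.89040 = -32.4 meV.

-32.4 meV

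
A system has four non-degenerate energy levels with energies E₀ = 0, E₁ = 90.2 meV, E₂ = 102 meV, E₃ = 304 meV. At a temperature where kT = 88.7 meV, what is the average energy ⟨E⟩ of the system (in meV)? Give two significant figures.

44 meV

Eᵢ/kT = 0, 1.017, 1.150, 3.427.
Z = Σ e^(−Eᵢ/kT) = e^(−0) + e^(−1.017) + e^(−1.150) + e^(−3.427) = 1.000 + 0.3617 + 0.3166 + 0.03248 = 1.711.
⟨E⟩ = Σ Eᵢ e^(−Eᵢ/kT) / Z = (0·1.000 + 90.2·0.3617 + 102·0.3166 + 304·0.03248) / 1.711 = 44 meV.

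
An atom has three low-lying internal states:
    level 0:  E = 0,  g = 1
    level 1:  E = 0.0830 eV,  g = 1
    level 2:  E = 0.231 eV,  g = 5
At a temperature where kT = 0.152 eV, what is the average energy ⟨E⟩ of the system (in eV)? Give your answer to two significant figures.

0.11 eV

Eᵢ/kT = 0, 0.5461, 1.520.
Z = Σ gᵢe^(−Eᵢ/kT) = 1·e^(−0) + 1·e^(−0.5461) + 5·e^(−1.520) = 1.000 + 0.5792 + 1.094 = 2.673.
⟨E⟩ = Σ Eᵢ gᵢe^(−Eᵢ/kT) / Z = (0·1.000 + 0.0830·0.5792 + 0.231·1.094) / 2.673 = 0.11 eV.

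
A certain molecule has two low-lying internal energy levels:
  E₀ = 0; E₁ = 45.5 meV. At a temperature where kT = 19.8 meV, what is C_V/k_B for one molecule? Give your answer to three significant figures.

0.438

Eᵢ/kT = 0, 2.2980.
Z = Σ e^(−Eᵢ/kT) = e^(−0) + e^(−2.2980) = 1.0000 + 0.10046 = 1.1005.
⟨E⟩ = 4.1535 meV, ⟨E²⟩ = 188.98 meV².
C_V/k_B = (⟨E²⟩ − ⟨E⟩²)/(kT)² = (188.98 − 17.252)/392.04 = 0.438.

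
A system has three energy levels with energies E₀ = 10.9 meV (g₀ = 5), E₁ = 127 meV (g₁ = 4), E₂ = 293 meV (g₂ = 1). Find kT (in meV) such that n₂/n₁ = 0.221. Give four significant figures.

n₂/n₁ = (g₂/g₁) exp[−(E₂−E₁)/kT] = 0.221.
⇒ (E₂−E₁)/kT = ln((1/4)/0.221) = ln(1.13122) = 0.123297.
kT = 166 meV / 0.123297 = 1346 meV.

1346 meV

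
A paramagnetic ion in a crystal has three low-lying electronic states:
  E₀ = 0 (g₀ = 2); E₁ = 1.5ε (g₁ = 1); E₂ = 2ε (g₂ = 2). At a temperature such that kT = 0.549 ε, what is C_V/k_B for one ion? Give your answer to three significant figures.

Eᵢ/kT = 0, 2.7322, 3.6430.
Z = Σ gᵢe^(−Eᵢ/kT) = 2·e^(−0) + 1·e^(−2.7322) + 2·e^(−3.6430) = 2.0000 + 0.065076 + 0.052347 = 2.1174.
⟨E⟩ = 0.095545 ε, ⟨E²⟩ = 0.16804 ε².
C_V/k_B = (⟨E²⟩ − ⟨E⟩²)/(kT)² = (0.16804 − 0.0091288)/0.30140 = 0.527.

0.527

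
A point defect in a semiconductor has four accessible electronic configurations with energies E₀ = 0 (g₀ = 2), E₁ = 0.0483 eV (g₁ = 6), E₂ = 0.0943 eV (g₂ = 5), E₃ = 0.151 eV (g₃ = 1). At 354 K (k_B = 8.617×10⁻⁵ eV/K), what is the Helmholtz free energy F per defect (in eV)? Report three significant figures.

k_BT = 8.617×10⁻⁵ × 354 K = 0.030504 eV.
Eᵢ/kT = 0, 1.5834, 3.0914, 4.9502.
Z = Σ gᵢe^(−Eᵢ/kT) = 2·e^(−0) + 6·e^(−1.5834) + 5·e^(−3.0914) + 1·e^(−4.9502) = 2.0000 + 1.2317 + 0.22719 + 0.0070820 = 3.4660.
F = −kT ln Z = −0.030504 × ln(3.4660) = −0.030504 × 1.2430 = -0.0379 eV.

-0.0379 eV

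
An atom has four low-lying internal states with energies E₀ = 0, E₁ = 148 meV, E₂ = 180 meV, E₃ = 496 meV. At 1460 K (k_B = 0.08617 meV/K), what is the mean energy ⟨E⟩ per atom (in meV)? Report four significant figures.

k_BT = 0.08617 × 1460 K = 125.808 meV.
Eᵢ/kT = 0, 1.17640, 1.43075, 3.94252.
Z = Σ e^(−Eᵢ/kT) = e^(−0) + e^(−1.17640) + e^(−1.43075) + e^(−3.94252) = 1.00000 + 0.308387 + 0.239130 + 0.0193993 = 1.56692.
⟨E⟩ = Σ Eᵢ e^(−Eᵢ/kT) / Z = (0·1.00000 + 148·0.308387 + 180·0.239130 + 496·0.0193993) / 1.56692 = 62.74 meV.

62.74 meV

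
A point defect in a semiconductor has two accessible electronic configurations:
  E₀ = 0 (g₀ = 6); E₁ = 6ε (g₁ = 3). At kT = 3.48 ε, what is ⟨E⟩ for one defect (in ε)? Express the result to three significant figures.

Eᵢ/kT = 0, 1.7241.
Z = Σ gᵢe^(−Eᵢ/kT) = 6·e^(−0) + 3·e^(−1.7241) = 6.0000 + 0.53500 = 6.5350.
⟨E⟩ = Σ Eᵢ gᵢe^(−Eᵢ/kT) / Z = (0·6.0000 + 6·0.53500) / 6.5350 = 0.491 ε.

0.491 ε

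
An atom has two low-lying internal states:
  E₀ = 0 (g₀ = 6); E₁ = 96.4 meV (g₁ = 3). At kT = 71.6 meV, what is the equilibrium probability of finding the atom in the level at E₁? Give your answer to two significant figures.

Eᵢ/kT = 0, 1.346.
Z = Σ gᵢe^(−Eᵢ/kT) = 6·e^(−0) + 3·e^(−1.346) = 6.000 + 0.7808 = 6.781.
P₁ = g₁ e^(−E₁/kT) / Z = 0.7808/6.781 = 0.12.

0.12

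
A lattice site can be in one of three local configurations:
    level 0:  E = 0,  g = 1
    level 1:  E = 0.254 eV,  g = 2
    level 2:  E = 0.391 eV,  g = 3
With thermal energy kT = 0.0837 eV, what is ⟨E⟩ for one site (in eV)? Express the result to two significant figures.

0.031 eV

Eᵢ/kT = 0, 3.035, 4.671.
Z = Σ gᵢe^(−Eᵢ/kT) = 1·e^(−0) + 2·e^(−3.035) + 3·e^(−4.671) = 1.000 + 0.09615 + 0.02809 = 1.124.
⟨E⟩ = Σ Eᵢ gᵢe^(−Eᵢ/kT) / Z = (0·1.000 + 0.254·0.09615 + 0.391·0.02809) / 1.124 = 0.031 eV.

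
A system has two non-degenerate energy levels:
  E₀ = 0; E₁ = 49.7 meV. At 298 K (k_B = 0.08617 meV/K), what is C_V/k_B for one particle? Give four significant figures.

k_BT = 0.08617 × 298 K = 25.6787 meV.
Eᵢ/kT = 0, 1.93546.
Z = Σ e^(−Eᵢ/kT) = e^(−0) + e^(−1.93546) = 1.00000 + 0.144358 = 1.14436.
⟨E⟩ = 6.26952 meV, ⟨E²⟩ = 311.595 meV².
C_V/k_B = (⟨E²⟩ − ⟨E⟩²)/(kT)² = (311.595 − 39.3069)/659.396 = 0.4129.

0.4129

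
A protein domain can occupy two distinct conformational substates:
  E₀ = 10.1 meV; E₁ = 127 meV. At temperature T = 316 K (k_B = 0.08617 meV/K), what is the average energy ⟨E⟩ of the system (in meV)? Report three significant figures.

k_BT = 0.08617 × 316 K = 27.230 meV.
Eᵢ/kT = 0.37091, 4.6640.
Z = Σ e^(−Eᵢ/kT) = e^(−0.37091) + e^(−4.6640) = 0.69011 + 0.0094287 = 0.69954.
⟨E⟩ = Σ Eᵢ e^(−Eᵢ/kT) / Z = (10.1·0.69011 + 127·0.0094287) / 0.69954 = 11.7 meV.

11.7 meV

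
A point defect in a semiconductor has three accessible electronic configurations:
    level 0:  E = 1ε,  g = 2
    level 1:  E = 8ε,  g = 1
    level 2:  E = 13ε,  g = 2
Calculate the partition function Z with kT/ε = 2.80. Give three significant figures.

Eᵢ/kT = 0.35714, 2.8571, 4.6429.
Z = Σ gᵢe^(−Eᵢ/kT) = 2·e^(−0.35714) + 1·e^(−2.8571) + 2·e^(−4.6429) = 1.3993 + 0.057435 + 0.019259 = 1.4760.

Z = 1.48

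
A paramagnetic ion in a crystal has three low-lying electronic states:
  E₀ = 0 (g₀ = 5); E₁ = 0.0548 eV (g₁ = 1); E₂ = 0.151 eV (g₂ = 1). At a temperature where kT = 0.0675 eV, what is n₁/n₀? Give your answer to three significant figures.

0.0888

n₁/n₀ = (g₁/g₀) exp[−(E₁−E₀)/kT] = (1/5) × exp(−(0.0548 eV)/(0.0675 eV)) = (1/5) × exp(-0.81185) = 0.0888.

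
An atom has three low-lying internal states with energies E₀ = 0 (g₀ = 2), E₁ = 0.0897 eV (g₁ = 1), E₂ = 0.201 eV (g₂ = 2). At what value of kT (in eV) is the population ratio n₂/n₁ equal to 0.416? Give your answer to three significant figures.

0.0709 eV

n₂/n₁ = (g₂/g₁) exp[−(E₂−E₁)/kT] = 0.416.
⇒ (E₂−E₁)/kT = ln((2/1)/0.416) = ln(4.8077) = 1.5702.
kT = 0.1113 eV / 1.5702 = 0.0709 eV.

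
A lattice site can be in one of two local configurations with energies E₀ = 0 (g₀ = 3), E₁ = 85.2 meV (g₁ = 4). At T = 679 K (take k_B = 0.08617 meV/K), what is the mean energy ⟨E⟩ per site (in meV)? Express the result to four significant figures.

20.20 meV

k_BT = 0.08617 × 679 K = 58.5094 meV.
Eᵢ/kT = 0, 1.45618.
Z = Σ gᵢe^(−Eᵢ/kT) = 3·e^(−0) + 4·e^(−1.45618) = 3.00000 + 0.932500 = 3.93250.
⟨E⟩ = Σ Eᵢ gᵢe^(−Eᵢ/kT) / Z = (0·3.00000 + 85.2·0.932500) / 3.93250 = 20.20 meV.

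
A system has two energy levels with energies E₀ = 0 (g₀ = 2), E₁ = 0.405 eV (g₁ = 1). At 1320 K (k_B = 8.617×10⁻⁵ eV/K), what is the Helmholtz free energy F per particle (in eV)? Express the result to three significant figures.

-0.0804 eV

k_BT = 8.617×10⁻⁵ × 1320 K = 0.11374 eV.
Eᵢ/kT = 0, 3.5608.
Z = Σ gᵢe^(−Eᵢ/kT) = 2·e^(−0) + 1·e^(−3.5608) = 2.0000 + 0.028416 = 2.0284.
F = −kT ln Z = −0.11374 × ln(2.0284) = −0.11374 × 0.70725 = -0.0804 eV.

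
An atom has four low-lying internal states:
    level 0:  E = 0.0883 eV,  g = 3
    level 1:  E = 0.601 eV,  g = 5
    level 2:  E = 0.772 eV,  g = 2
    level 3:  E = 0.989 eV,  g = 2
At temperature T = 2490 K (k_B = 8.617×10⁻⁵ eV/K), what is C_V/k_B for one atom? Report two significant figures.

k_BT = 8.617×10⁻⁵ × 2490 K = 0.2146 eV.
Eᵢ/kT = 0.4115, 2.801, 3.597, 4.609.
Z = Σ gᵢe^(−Eᵢ/kT) = 3·e^(−0.4115) + 5·e^(−2.801) + 2·e^(−3.597) + 2·e^(−4.609) = 1.988 + 0.3037 + 0.05481 + 0.01992 = 2.366.
⟨E⟩ = 0.1775 eV, ⟨E²⟩ = 0.07496 eV².
C_V/k_B = (⟨E²⟩ − ⟨E⟩²)/(kT)² = (0.07496 − 0.03151)/0.04605 = 0.94.

0.94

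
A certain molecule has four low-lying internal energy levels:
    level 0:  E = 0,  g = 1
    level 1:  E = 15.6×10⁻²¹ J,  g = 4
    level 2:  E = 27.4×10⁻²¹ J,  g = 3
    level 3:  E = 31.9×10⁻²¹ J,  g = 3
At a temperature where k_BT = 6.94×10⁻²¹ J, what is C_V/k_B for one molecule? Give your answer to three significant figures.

Eᵢ/kT = 0, 2.2478, 3.9481, 4.5965.
Z = Σ gᵢe^(−Eᵢ/kT) = 1·e^(−0) + 4·e^(−2.2478) + 3·e^(−3.9481) + 3·e^(−4.5965) = 1.0000 + 0.42253 + 0.057874 + 0.030261 = 1.5107.
⟨E⟩ = 6.0519, ⟨E²⟩ = 117.21.
C_V/k_B = (⟨E²⟩ − ⟨E⟩²)/(kT)² = (117.21 − 36.625)/48.164 = 1.67.

1.67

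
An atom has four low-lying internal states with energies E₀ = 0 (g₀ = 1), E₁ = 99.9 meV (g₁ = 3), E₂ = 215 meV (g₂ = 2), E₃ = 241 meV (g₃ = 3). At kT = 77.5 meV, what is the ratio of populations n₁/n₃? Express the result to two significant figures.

6.2

n₁/n₃ = (g₁/g₃) exp[−(E₁−E₃)/kT] = (3/3) × exp(−(-141.1 meV)/(77.5 meV)) = (3/3) × exp(1.821) = 6.2.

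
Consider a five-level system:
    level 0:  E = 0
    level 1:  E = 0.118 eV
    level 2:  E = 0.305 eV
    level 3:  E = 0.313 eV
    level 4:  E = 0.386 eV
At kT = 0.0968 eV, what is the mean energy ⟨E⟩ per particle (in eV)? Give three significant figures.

0.0483 eV

Eᵢ/kT = 0, 1.2190, 3.1508, 3.2335, 3.9876.
Z = Σ e^(−Eᵢ/kT) = e^(−0) + e^(−1.2190) + e^(−3.1508) + e^(−3.2335) + e^(−3.9876) = 1.0000 + 0.29553 + 0.042818 + 0.039419 + 0.018544 = 1.3963.
⟨E⟩ = Σ Eᵢ e^(−Eᵢ/kT) / Z = (0·1.0000 + 0.118·0.29553 + 0.305·0.042818 + 0.313·0.039419 + 0.386·0.018544) / 1.3963 = 0.0483 eV.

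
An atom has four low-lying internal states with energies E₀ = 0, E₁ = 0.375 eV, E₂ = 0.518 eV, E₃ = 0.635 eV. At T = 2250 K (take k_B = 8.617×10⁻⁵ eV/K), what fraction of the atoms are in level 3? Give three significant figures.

k_BT = 8.617×10⁻⁵ × 2250 K = 0.19388 eV.
Eᵢ/kT = 0, 1.9342, 2.6718, 3.2752.
Z = Σ e^(−Eᵢ/kT) = e^(−0) + e^(−1.9342) + e^(−2.6718) + e^(−3.2752) = 1.0000 + 0.14454 + 0.069128 + 0.037809 = 1.2515.
P₃ = e^(−E₃/kT) / Z = 0.037809/1.2515 = 0.0302.

0.0302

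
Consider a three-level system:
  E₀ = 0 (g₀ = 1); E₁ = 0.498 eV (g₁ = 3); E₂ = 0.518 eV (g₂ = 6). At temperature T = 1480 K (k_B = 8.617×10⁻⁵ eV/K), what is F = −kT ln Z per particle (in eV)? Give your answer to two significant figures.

k_BT = 8.617×10⁻⁵ × 1480 K = 0.1275 eV.
Eᵢ/kT = 0, 3.906, 4.063.
Z = Σ gᵢe^(−Eᵢ/kT) = 1·e^(−0) + 3·e^(−3.906) + 6·e^(−4.063) = 1.000 + 0.06036 + 0.1032 = 1.164.
F = −kT ln Z = −0.1275 × ln(1.164) = −0.1275 × 0.1519 = -0.019 eV.

-0.019 eV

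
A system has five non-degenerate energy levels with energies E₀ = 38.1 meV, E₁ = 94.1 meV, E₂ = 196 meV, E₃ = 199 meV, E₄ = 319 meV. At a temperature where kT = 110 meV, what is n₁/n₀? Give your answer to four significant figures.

0.6010

n₁/n₀ = exp[−(E₁−E₀)/kT] = exp(−(56.0 meV)/(110 meV)) = exp(-0.509091) = 0.6010.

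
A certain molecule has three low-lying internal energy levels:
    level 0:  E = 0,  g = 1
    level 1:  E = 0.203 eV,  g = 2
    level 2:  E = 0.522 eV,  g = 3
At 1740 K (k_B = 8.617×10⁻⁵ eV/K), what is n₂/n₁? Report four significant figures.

0.1787

k_BT = 8.617×10⁻⁵ × 1740 K = 0.149936 eV.
n₂/n₁ = (g₂/g₁) exp[−(E₂−E₁)/kT] = (3/2) × exp(−(0.319 eV)/(0.149936 eV)) = (3/2) × exp(-2.12757) = 0.1787.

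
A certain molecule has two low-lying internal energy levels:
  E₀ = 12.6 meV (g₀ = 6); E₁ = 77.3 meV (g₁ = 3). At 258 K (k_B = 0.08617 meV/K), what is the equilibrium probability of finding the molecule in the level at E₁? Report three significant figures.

k_BT = 0.08617 × 258 K = 22.232 meV.
Eᵢ/kT = 0.56675, 3.4770.
Z = Σ gᵢe^(−Eᵢ/kT) = 6·e^(−0.56675) + 3·e^(−3.4770) = 3.4042 + 0.092700 = 3.4969.
P₁ = g₁ e^(−E₁/kT) / Z = 0.092700/3.4969 = 0.0265.

0.0265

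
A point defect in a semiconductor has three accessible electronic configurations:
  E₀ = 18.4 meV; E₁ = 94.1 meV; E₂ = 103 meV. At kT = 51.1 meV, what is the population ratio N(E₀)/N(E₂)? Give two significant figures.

5.2

n₀/n₂ = exp[−(E₀−E₂)/kT] = exp(−(-84.6 meV)/(51.1 meV)) = exp(1.656) = 5.2.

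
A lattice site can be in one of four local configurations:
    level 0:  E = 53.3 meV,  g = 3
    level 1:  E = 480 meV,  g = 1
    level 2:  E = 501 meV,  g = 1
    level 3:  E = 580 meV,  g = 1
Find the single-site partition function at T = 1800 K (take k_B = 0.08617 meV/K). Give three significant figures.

Z = 2.24

k_BT = 0.08617 × 1800 K = 155.11 meV.
Eᵢ/kT = 0.34363, 3.0946, 3.2300, 3.7393.
Z = Σ gᵢe^(−Eᵢ/kT) = 3·e^(−0.34363) + 1·e^(−3.0946) + 1·e^(−3.2300) + 1·e^(−3.7393) = 2.1276 + 0.045293 + 0.039557 + 0.023771 = 2.2362.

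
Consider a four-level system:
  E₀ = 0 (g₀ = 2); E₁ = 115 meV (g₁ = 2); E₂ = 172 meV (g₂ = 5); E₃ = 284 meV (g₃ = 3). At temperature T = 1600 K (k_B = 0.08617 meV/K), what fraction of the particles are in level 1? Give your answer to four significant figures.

k_BT = 0.08617 × 1600 K = 137.872 meV.
Eᵢ/kT = 0, 0.834107, 1.24753, 2.05988.
Z = Σ gᵢe^(−Eᵢ/kT) = 2·e^(−0) + 2·e^(−0.834107) + 5·e^(−1.24753) + 3·e^(−2.05988) = 2.00000 + 0.868524 + 1.43607 + 0.382408 = 4.68700.
P₁ = g₁ e^(−E₁/kT) / Z = 0.868524/4.68700 = 0.1853.

0.1853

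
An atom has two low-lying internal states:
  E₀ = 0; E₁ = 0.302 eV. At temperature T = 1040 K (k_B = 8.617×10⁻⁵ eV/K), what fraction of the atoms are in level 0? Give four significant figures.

0.9668

k_BT = 8.617×10⁻⁵ × 1040 K = 0.0896168 eV.
Eᵢ/kT = 0, 3.36990.
Z = Σ e^(−Eᵢ/kT) = e^(−0) + e^(−3.36990) = 1.00000 + 0.0343931 = 1.03439.
P₀ = e^(−E₀/kT) / Z = 1.00000/1.03439 = 0.9668.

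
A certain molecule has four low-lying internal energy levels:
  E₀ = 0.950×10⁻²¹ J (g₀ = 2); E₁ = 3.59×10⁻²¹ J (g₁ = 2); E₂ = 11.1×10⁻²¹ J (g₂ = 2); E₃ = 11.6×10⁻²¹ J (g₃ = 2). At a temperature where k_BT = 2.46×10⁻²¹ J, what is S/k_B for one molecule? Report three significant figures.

1.37

Eᵢ/kT = 0.38618, 1.4593, 4.5122, 4.7154.
Z = Σ gᵢe^(−Eᵢ/kT) = 2·e^(−0.38618) + 2·e^(−1.4593) + 2·e^(−4.5122) + 2·e^(−4.7154) = 1.3593 + 0.46480 + 0.021949 + 0.017913 = 1.8640.
⟨E⟩ = Σ EᵢPᵢ = 1.8301 ×10⁻²¹ J.
S/k_B = ln Z + ⟨E⟩/kT = ln(1.8640) + 1.8301/2.46 = 0.62272 + 0.74394 = 1.37.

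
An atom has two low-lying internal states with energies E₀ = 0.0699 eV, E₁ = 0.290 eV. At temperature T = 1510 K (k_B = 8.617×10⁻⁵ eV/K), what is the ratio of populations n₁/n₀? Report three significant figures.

0.184

k_BT = 8.617×10⁻⁵ × 1510 K = 0.13012 eV.
n₁/n₀ = exp[−(E₁−E₀)/kT] = exp(−(0.2201 eV)/(0.13012 eV)) = exp(-1.6915) = 0.184.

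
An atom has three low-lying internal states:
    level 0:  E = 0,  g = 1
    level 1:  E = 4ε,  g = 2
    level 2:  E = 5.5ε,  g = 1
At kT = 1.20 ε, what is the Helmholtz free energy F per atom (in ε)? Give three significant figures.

Eᵢ/kT = 0, 3.3333, 4.5833.
Z = Σ gᵢe^(−Eᵢ/kT) = 1·e^(−0) + 2·e^(−3.3333) + 1·e^(−4.5833) = 1.0000 + 0.071350 + 0.010221 = 1.0816.
F = −kT ln Z = −1.20 × ln(1.0816) = −1.20 × 0.078441 = -0.0941 ε.

-0.0941 ε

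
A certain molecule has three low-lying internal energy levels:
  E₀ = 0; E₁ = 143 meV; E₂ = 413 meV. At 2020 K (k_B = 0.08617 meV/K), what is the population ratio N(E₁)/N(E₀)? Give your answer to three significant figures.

0.440

k_BT = 0.08617 × 2020 K = 174.06 meV.
n₁/n₀ = exp[−(E₁−E₀)/kT] = exp(−(143 meV)/(174.06 meV)) = exp(-0.82156) = 0.440.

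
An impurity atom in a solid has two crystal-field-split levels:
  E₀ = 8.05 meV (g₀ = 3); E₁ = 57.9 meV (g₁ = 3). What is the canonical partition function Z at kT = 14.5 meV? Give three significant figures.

Eᵢ/kT = 0.55517, 3.9931.
Z = Σ gᵢe^(−Eᵢ/kT) = 3·e^(−0.55517) + 3·e^(−3.9931) = 1.7219 + 0.055327 = 1.7772.

Z = 1.78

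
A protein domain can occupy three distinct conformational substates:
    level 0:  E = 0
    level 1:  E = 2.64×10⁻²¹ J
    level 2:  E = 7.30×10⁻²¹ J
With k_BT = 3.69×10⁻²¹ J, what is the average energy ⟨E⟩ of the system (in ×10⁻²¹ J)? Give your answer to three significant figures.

Eᵢ/kT = 0, 0.71545, 1.9783.
Z = Σ e^(−Eᵢ/kT) = e^(−0) + e^(−0.71545) + e^(−1.9783) = 1.0000 + 0.48897 + 0.13830 = 1.6273.
⟨E⟩ = Σ Eᵢ e^(−Eᵢ/kT) / Z = (0·1.0000 + 2.64·0.48897 + 7.30·0.13830) / 1.6273 = 1.41 ×10⁻²¹ J.

1.41 ×10⁻²¹ J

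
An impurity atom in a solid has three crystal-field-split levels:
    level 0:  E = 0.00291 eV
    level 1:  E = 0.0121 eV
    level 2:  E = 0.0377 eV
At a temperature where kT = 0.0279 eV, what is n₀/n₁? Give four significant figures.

1.390

n₀/n₁ = exp[−(E₀−E₁)/kT] = exp(−(-0.00919 eV)/(0.0279 eV)) = exp(0.329391) = 1.390.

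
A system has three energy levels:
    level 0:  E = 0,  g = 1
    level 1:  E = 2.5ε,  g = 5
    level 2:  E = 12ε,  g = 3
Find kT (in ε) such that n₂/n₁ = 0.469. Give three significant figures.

38.6 ε

n₂/n₁ = (g₂/g₁) exp[−(E₂−E₁)/kT] = 0.469.
⇒ (E₂−E₁)/kT = ln((3/5)/0.469) = ln(1.2793) = 0.24631.
kT = 9.5ε / 0.24631 = 38.6 ε.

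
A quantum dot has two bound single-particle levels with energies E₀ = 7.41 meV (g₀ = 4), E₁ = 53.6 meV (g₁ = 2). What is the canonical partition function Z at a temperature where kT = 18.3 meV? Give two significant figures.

Z = 2.8

Eᵢ/kT = 0.4049, 2.929.
Z = Σ gᵢe^(−Eᵢ/kT) = 4·e^(−0.4049) + 2·e^(−2.929) = 2.668 + 0.1069 = 2.775.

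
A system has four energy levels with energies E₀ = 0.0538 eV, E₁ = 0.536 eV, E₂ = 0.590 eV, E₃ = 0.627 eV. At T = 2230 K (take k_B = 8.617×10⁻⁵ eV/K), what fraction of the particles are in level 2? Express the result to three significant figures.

0.0514

k_BT = 8.617×10⁻⁵ × 2230 K = 0.19216 eV.
Eᵢ/kT = 0.27998, 2.7893, 3.0704, 3.2629.
Z = Σ e^(−Eᵢ/kT) = e^(−0.27998) + e^(−2.7893) + e^(−3.0704) + e^(−3.2629) = 0.75580 + 0.061464 + 0.046403 + 0.038277 = 0.90194.
P₂ = e^(−E₂/kT) / Z = 0.046403/0.90194 = 0.0514.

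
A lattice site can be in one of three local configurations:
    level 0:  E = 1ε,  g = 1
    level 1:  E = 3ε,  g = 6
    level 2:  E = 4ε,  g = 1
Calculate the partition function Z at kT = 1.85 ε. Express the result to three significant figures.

Z = 1.88

Eᵢ/kT = 0.54054, 1.6216, 2.1622.
Z = Σ gᵢe^(−Eᵢ/kT) = 1·e^(−0.54054) + 6·e^(−1.6216) + 1·e^(−2.1622) = 0.58243 + 1.1855 + 0.11507 = 1.8830.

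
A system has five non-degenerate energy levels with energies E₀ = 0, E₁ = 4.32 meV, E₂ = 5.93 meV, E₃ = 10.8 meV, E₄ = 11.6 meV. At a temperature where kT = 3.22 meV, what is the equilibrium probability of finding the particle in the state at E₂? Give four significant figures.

0.1070

Eᵢ/kT = 0, 1.34161, 1.84161, 3.35404, 3.60248.
Z = Σ e^(−Eᵢ/kT) = e^(−0) + e^(−1.34161) + e^(−1.84161) + e^(−3.35404) + e^(−3.60248) = 1.00000 + 0.261424 + 0.158562 + 0.0349429 + 0.0272560 = 1.48218.
P₂ = e^(−E₂/kT) / Z = 0.158562/1.48218 = 0.1070.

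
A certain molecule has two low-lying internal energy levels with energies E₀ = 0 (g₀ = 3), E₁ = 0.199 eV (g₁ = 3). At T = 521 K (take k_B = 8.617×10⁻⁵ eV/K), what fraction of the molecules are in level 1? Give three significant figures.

k_BT = 8.617×10⁻⁵ × 521 K = 0.044895 eV.
Eᵢ/kT = 0, 4.4326.
Z = Σ gᵢe^(−Eᵢ/kT) = 3·e^(−0) + 3·e^(−4.4326) = 3.0000 + 0.035651 = 3.0357.
P₁ = g₁ e^(−E₁/kT) / Z = 0.035651/3.0357 = 0.0117.

0.0117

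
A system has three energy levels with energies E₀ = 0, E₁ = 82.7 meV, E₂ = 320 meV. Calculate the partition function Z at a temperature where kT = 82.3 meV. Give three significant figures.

Eᵢ/kT = 0, 1.0049, 3.8882.
Z = Σ e^(−Eᵢ/kT) = e^(−0) + e^(−1.0049) + e^(−3.8882) = 1.0000 + 0.36608 + 0.020482 = 1.3866.

Z = 1.39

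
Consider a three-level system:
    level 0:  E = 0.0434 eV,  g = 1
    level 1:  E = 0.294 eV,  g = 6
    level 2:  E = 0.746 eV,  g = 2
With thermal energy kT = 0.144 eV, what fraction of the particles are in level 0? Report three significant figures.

Eᵢ/kT = 0.30139, 2.0417, 5.1806.
Z = Σ gᵢe^(−Eᵢ/kT) = 1·e^(−0.30139) + 6·e^(−2.0417) + 2·e^(−5.1806) = 0.73979 + 0.77885 + 0.011249 = 1.5299.
P₀ = g₀ e^(−E₀/kT) / Z = 0.73979/1.5299 = 0.484.

0.484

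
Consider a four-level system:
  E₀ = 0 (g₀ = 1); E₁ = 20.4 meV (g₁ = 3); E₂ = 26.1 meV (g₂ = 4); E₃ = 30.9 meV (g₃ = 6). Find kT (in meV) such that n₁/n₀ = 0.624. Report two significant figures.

13 meV

n₁/n₀ = (g₁/g₀) exp[−(E₁−E₀)/kT] = 0.624.
⇒ (E₁−E₀)/kT = ln((3/1)/0.624) = ln(4.808) = 1.570.
kT = 20.4 meV / 1.570 = 13 meV.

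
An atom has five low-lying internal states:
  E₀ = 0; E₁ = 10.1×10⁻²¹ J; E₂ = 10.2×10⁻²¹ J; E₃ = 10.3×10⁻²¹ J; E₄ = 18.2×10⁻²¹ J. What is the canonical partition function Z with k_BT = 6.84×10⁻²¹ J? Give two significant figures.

Eᵢ/kT = 0, 1.477, 1.491, 1.506, 2.661.
Z = Σ e^(−Eᵢ/kT) = e^(−0) + e^(−1.477) + e^(−1.491) + e^(−1.506) + e^(−2.661) = 1.000 + 0.2283 + 0.2251 + 0.2218 + 0.06988 = 1.745.

Z = 1.7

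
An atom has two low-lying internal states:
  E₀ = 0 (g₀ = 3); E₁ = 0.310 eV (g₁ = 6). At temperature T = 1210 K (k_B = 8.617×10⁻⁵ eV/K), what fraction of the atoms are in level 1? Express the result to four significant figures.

k_BT = 8.617×10⁻⁵ × 1210 K = 0.104266 eV.
Eᵢ/kT = 0, 2.97316.
Z = Σ gᵢe^(−Eᵢ/kT) = 3·e^(−0) + 6·e^(−2.97316) = 3.00000 + 0.306849 = 3.30685.
P₁ = g₁ e^(−E₁/kT) / Z = 0.306849/3.30685 = 0.09279.

0.09279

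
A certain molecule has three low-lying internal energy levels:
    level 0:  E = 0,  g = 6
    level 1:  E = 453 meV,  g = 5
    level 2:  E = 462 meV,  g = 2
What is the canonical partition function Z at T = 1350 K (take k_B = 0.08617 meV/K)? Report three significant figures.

Z = 6.14

k_BT = 0.08617 × 1350 K = 116.33 meV.
Eᵢ/kT = 0, 3.8941, 3.9715.
Z = Σ gᵢe^(−Eᵢ/kT) = 6·e^(−0) + 5·e^(−3.8941) + 2·e^(−3.9715) = 6.0000 + 0.10181 + 0.037690 = 6.1395.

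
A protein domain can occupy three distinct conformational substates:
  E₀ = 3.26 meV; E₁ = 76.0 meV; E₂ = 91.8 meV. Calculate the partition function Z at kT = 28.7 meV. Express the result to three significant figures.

Eᵢ/kT = 0.11359, 2.6481, 3.1986.
Z = Σ e^(−Eᵢ/kT) = e^(−0.11359) + e^(−2.6481) + e^(−3.1986) = 0.89262 + 0.070786 + 0.040819 = 1.0042.

Z = 1.00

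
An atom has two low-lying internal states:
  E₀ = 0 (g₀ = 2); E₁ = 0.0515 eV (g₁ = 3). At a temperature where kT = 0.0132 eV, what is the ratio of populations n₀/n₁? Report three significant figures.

33.0

n₀/n₁ = (g₀/g₁) exp[−(E₀−E₁)/kT] = (2/3) × exp(−(-0.0515 eV)/(0.0132 eV)) = (2/3) × exp(3.9015) = 33.0.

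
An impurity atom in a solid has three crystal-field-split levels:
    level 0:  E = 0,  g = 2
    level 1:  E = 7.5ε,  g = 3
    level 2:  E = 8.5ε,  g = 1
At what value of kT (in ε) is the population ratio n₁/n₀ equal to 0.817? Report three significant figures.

n₁/n₀ = (g₁/g₀) exp[−(E₁−E₀)/kT] = 0.817.
⇒ (E₁−E₀)/kT = ln((3/2)/0.817) = ln(1.8360) = 0.60759.
kT = 7.5ε / 0.60759 = 12.3 ε.

12.3 ε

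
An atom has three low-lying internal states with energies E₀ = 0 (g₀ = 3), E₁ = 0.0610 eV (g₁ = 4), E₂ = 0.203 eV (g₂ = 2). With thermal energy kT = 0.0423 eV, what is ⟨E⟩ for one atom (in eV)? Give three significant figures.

0.0154 eV

Eᵢ/kT = 0, 1.4421, 4.7991.
Z = Σ gᵢe^(−Eᵢ/kT) = 3·e^(−0) + 4·e^(−1.4421) + 2·e^(−4.7991) = 3.0000 + 0.94572 + 0.016474 = 3.9622.
⟨E⟩ = Σ Eᵢ gᵢe^(−Eᵢ/kT) / Z = (0·3.0000 + 0.0610·0.94572 + 0.203·0.016474) / 3.9622 = 0.0154 eV.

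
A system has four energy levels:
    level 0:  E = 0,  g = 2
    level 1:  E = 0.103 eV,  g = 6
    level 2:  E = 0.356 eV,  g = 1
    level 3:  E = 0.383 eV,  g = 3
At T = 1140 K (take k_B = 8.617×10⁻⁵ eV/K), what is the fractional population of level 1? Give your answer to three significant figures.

0.502

k_BT = 8.617×10⁻⁵ × 1140 K = 0.098234 eV.
Eᵢ/kT = 0, 1.0485, 3.6240, 3.8989.
Z = Σ gᵢe^(−Eᵢ/kT) = 2·e^(−0) + 6·e^(−1.0485) + 1·e^(−3.6240) + 3·e^(−3.8989) = 2.0000 + 2.1028 + 0.026676 + 0.060793 = 4.1903.
P₁ = g₁ e^(−E₁/kT) / Z = 2.1028/4.1903 = 0.502.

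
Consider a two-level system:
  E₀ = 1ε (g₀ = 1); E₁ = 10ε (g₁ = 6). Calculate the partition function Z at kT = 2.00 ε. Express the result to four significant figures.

Eᵢ/kT = 0.500000, 5.00000.
Z = Σ gᵢe^(−Eᵢ/kT) = 1·e^(−0.500000) + 6·e^(−5.00000) = 0.606531 + 0.0404277 = 0.646959.

Z = 0.6470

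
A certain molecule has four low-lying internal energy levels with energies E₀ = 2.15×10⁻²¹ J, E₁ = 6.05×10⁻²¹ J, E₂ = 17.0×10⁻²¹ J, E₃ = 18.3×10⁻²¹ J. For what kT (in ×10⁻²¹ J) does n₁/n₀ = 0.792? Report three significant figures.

16.7 ×10⁻²¹ J

n₁/n₀ = exp[−(E₁−E₀)/kT] = 0.792.
⇒ (E₁−E₀)/kT = ln(1/0.792) = ln(1.2626) = 0.23317.
kT = 3.90 ×10⁻²¹ J / 0.23317 = 16.7 ×10⁻²¹ J.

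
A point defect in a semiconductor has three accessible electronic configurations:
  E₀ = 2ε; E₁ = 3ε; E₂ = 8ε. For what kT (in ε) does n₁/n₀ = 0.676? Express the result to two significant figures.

n₁/n₀ = exp[−(E₁−E₀)/kT] = 0.676.
⇒ (E₁−E₀)/kT = ln(1/0.676) = ln(1.479) = 0.3914.
kT = 1ε / 0.3914 = 2.6 ε.

2.6 ε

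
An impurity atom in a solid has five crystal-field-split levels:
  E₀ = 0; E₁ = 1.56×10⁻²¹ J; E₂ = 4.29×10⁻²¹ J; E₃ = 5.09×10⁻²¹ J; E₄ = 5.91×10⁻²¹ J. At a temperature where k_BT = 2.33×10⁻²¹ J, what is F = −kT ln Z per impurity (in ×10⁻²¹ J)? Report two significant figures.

-1.4 ×10⁻²¹ J

Eᵢ/kT = 0, 0.6695, 1.841, 2.185, 2.536.
Z = Σ e^(−Eᵢ/kT) = e^(−0) + e^(−0.6695) + e^(−1.841) + e^(−2.185) + e^(−2.536) = 1.000 + 0.5120 + 0.1587 + 0.1125 + 0.07918 = 1.862.
F = −kT ln Z = −2.33 × ln(1.862) = −2.33 × 0.6217 = -1.4 ×10⁻²¹ J.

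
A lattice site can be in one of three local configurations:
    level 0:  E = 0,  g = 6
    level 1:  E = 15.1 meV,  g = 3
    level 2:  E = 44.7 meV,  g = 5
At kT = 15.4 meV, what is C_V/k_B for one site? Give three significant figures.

Eᵢ/kT = 0, 0.98052, 2.9026.
Z = Σ gᵢe^(−Eᵢ/kT) = 6·e^(−0) + 3·e^(−0.98052) + 5·e^(−2.9026) = 6.0000 + 1.1253 + 0.27440 = 7.3997.
⟨E⟩ = 3.9539 meV, ⟨E²⟩ = 108.77 meV².
C_V/k_B = (⟨E²⟩ − ⟨E⟩²)/(kT)² = (108.77 − 15.633)/237.16 = 0.393.

0.393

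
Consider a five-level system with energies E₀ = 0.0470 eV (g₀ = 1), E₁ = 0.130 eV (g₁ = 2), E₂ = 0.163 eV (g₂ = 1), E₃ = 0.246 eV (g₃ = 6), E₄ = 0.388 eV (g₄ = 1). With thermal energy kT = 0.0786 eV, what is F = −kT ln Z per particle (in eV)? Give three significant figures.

-0.0223 eV

Eᵢ/kT = 0.59796, 1.6539, 2.0738, 3.1298, 4.9364.
Z = Σ gᵢe^(−Eᵢ/kT) = 1·e^(−0.59796) + 2·e^(−1.6539) + 1·e^(−2.0738) + 6·e^(−3.1298) + 1·e^(−4.9364) = 0.54993 + 0.38260 + 0.12571 + 0.26236 + 0.0071804 = 1.3278.
F = −kT ln Z = −0.0786 × ln(1.3278) = −0.0786 × 0.28352 = -0.0223 eV.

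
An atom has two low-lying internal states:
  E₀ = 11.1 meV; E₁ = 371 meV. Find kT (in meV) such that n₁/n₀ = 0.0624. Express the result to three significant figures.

n₁/n₀ = exp[−(E₁−E₀)/kT] = 0.0624.
⇒ (E₁−E₀)/kT = ln(1/0.0624) = ln(16.026) = 2.7742.
kT = 359.9 meV / 2.7742 = 130 meV.

130 meV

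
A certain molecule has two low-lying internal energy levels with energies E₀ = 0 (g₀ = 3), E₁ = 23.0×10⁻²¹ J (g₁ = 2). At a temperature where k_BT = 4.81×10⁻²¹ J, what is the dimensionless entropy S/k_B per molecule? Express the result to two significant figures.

Eᵢ/kT = 0, 4.782.
Z = Σ gᵢe^(−Eᵢ/kT) = 3·e^(−0) + 2·e^(−4.782) = 3.000 + 0.01676 = 3.017.
⟨E⟩ = Σ EᵢPᵢ = 0.1278 ×10⁻²¹ J.
S/k_B = ln Z + ⟨E⟩/kT = ln(3.017) + 0.1278/4.81 = 1.104 + 0.02657 = 1.1.

1.1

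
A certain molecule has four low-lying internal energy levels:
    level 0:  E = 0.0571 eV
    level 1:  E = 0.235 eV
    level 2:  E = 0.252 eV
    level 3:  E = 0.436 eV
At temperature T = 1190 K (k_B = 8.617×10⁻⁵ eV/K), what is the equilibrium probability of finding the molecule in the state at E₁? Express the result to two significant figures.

0.13

k_BT = 8.617×10⁻⁵ × 1190 K = 0.1025 eV.
Eᵢ/kT = 0.5571, 2.293, 2.459, 4.254.
Z = Σ e^(−Eᵢ/kT) = e^(−0.5571) + e^(−2.293) + e^(−2.459) + e^(−4.254) = 0.5729 + 0.1010 + 0.08552 + 0.01421 = 0.7736.
P₁ = e^(−E₁/kT) / Z = 0.1010/0.7736 = 0.13.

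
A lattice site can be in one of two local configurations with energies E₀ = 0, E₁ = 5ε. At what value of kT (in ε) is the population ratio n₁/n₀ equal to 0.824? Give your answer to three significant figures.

n₁/n₀ = exp[−(E₁−E₀)/kT] = 0.824.
⇒ (E₁−E₀)/kT = ln(1/0.824) = ln(1.2136) = 0.19359.
kT = 5ε / 0.19359 = 25.8 ε.

25.8 ε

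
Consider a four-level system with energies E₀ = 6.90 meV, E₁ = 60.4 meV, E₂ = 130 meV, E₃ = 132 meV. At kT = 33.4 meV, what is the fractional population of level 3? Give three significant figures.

Eᵢ/kT = 0.20659, 1.8084, 3.8922, 3.9521.
Z = Σ e^(−Eᵢ/kT) = e^(−0.20659) + e^(−1.8084) + e^(−3.8922) + e^(−3.9521) = 0.81335 + 0.16392 + 0.020400 + 0.019214 = 1.0169.
P₃ = e^(−E₃/kT) / Z = 0.019214/1.0169 = 0.0189.

0.0189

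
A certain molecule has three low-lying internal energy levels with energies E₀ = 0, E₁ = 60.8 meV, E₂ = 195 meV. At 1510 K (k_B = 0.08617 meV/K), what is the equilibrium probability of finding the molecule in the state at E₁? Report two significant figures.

0.34

k_BT = 0.08617 × 1510 K = 130.1 meV.
Eᵢ/kT = 0, 0.4673, 1.499.
Z = Σ e^(−Eᵢ/kT) = e^(−0) + e^(−0.4673) + e^(−1.499) = 1.000 + 0.6267 + 0.2234 = 1.850.
P₁ = e^(−E₁/kT) / Z = 0.6267/1.850 = 0.34.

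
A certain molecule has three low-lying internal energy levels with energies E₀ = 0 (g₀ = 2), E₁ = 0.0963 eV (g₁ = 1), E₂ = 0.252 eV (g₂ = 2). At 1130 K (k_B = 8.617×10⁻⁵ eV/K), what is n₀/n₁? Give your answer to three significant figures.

k_BT = 8.617×10⁻⁵ × 1130 K = 0.097372 eV.
n₀/n₁ = (g₀/g₁) exp[−(E₀−E₁)/kT] = (2/1) × exp(−(-0.0963 eV)/(0.097372 eV)) = (2/1) × exp(0.98899) = 5.38.

5.38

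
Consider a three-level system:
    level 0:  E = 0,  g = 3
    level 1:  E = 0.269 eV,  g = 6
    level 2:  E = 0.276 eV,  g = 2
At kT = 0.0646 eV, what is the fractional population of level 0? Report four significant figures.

0.9612

Eᵢ/kT = 0, 4.16409, 4.27245.
Z = Σ gᵢe^(−Eᵢ/kT) = 3·e^(−0) + 6·e^(−4.16409) + 2·e^(−4.27245) = 3.00000 + 0.0932631 + 0.0278951 = 3.12116.
P₀ = g₀ e^(−E₀/kT) / Z = 3.00000/3.12116 = 0.9612.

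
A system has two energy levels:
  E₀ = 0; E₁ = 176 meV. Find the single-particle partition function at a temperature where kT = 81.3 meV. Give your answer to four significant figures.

Z = 1.115

Eᵢ/kT = 0, 2.16482.
Z = Σ e^(−Eᵢ/kT) = e^(−0) + e^(−2.16482) = 1.00000 + 0.114771 = 1.11477.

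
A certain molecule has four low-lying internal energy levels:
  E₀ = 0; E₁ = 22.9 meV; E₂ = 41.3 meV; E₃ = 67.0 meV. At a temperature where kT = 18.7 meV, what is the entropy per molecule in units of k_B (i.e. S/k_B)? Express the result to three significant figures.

Eᵢ/kT = 0, 1.2246, 2.2086, 3.5829.
Z = Σ e^(−Eᵢ/kT) = e^(−0) + e^(−1.2246) + e^(−2.2086) + e^(−3.5829) = 1.0000 + 0.29388 + 0.10985 + 0.027795 = 1.4315.
⟨E⟩ = Σ EᵢPᵢ = 9.1714 meV.
S/k_B = ln Z + ⟨E⟩/kT = ln(1.4315) + 9.1714/18.7 = 0.35872 + 0.49045 = 0.849.

0.849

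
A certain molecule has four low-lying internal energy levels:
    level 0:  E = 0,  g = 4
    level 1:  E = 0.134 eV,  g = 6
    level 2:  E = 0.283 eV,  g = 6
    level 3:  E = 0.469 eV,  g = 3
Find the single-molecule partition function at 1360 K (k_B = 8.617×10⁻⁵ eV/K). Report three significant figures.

Z = 6.50

k_BT = 8.617×10⁻⁵ × 1360 K = 0.11719 eV.
Eᵢ/kT = 0, 1.1434, 2.4149, 4.0020.
Z = Σ gᵢe^(−Eᵢ/kT) = 4·e^(−0) + 6·e^(−1.1434) + 6·e^(−2.4149) + 3·e^(−4.0020) = 4.0000 + 1.9124 + 0.53626 + 0.054837 = 6.5035.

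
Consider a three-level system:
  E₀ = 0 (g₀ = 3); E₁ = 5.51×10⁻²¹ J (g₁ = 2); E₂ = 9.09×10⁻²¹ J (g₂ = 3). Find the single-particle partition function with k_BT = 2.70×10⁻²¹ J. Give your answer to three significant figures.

Eᵢ/kT = 0, 2.0407, 3.3667.
Z = Σ gᵢe^(−Eᵢ/kT) = 3·e^(−0) + 2·e^(−2.0407) + 3·e^(−3.3667) = 3.0000 + 0.25988 + 0.10351 = 3.3634.

Z = 3.36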